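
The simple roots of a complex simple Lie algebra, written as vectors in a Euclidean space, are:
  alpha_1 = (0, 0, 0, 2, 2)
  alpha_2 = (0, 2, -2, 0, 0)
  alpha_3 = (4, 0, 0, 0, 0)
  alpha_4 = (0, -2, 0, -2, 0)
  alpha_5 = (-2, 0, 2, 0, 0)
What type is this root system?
type C_5

Compute the Cartan integers a_ij = 2(alpha_i, alpha_j)/(alpha_j, alpha_j); the resulting 5x5 Cartan matrix is
[[2, 0, 0, -1, 0], [0, 2, 0, -1, -1], [0, 0, 2, 0, -2], [-1, -1, 0, 2, 0], [0, -1, -1, 0, 2]].
The roots have two lengths (squared-length ratio 2:1); the short ones are alpha_{1,2,4,5}. The associated Dynkin diagram is a chain of 5 nodes with a double edge at one end; the terminal node there is the unique long simple root (C_5), so the type is C_5 (the algebra sp(10)).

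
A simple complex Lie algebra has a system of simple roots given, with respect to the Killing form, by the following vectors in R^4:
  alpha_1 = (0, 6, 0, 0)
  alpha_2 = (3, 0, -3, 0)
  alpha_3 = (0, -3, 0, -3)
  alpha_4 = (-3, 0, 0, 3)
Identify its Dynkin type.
Compute the Cartan integers a_ij = 2(alpha_i, alpha_j)/(alpha_j, alpha_j); the resulting 4x4 Cartan matrix is
[[2, 0, -2, 0], [0, 2, 0, -1], [-1, 0, 2, -1], [0, -1, -1, 2]].
The roots have two lengths (squared-length ratio 2:1); the short ones are alpha_{2,3,4}. The associated Dynkin diagram is a chain of 4 nodes with a double edge at one end; the terminal node there is the unique long simple root (C_4), so the type is C_4 (the algebra sp(8)).

C_4 (sp(8))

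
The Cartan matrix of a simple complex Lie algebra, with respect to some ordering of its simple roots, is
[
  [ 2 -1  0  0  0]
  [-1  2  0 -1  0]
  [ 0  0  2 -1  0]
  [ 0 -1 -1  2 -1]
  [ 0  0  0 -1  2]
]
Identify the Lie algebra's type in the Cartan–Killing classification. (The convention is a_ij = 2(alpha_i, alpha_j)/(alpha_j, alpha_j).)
D5

The matrix has rank 5 with 2's on the diagonal. Reading the off-diagonal entries as Dynkin edges (a single edge where a_ij = a_ji = -1; a double or triple edge where a_ij * a_ji = 2 or 3), the diagram is a chain of 3 nodes with a fork of two nodes at one end (D_5). One simple-root ordering that puts it in standard form is (alpha_1, alpha_2, alpha_4, alpha_5, alpha_3). So the algebra is type D_5, i.e. so(10).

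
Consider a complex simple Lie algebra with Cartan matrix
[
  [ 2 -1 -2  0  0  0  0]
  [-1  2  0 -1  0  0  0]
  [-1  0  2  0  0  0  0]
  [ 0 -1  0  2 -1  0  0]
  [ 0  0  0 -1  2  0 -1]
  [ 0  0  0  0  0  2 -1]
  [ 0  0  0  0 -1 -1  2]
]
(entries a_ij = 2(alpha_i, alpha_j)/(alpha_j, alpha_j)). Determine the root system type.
The matrix has rank 7 with 2's on the diagonal. Reading the off-diagonal entries as Dynkin edges (a single edge where a_ij = a_ji = -1; a double or triple edge where a_ij * a_ji = 2 or 3), the diagram is a chain of 7 nodes with a double edge at one end; the terminal node there is the unique short simple root (B_7). One simple-root ordering that puts it in standard form is (alpha_6, alpha_7, alpha_5, alpha_4, alpha_2, alpha_1, alpha_3). So the algebra is type B_7, i.e. so(15).

B_7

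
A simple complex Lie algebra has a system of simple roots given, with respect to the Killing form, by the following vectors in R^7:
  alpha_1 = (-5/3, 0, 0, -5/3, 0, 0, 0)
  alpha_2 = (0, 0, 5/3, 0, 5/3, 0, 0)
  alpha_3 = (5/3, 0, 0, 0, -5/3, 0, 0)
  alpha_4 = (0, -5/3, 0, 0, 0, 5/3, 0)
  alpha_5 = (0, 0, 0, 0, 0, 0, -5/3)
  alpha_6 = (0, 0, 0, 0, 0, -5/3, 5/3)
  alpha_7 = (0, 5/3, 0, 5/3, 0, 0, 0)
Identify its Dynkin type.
Compute the Cartan integers a_ij = 2(alpha_i, alpha_j)/(alpha_j, alpha_j); the resulting 7x7 Cartan matrix is
[[2, 0, -1, 0, 0, 0, -1], [0, 2, -1, 0, 0, 0, 0], [-1, -1, 2, 0, 0, 0, 0], [0, 0, 0, 2, 0, -1, -1], [0, 0, 0, 0, 2, -1, 0], [0, 0, 0, -1, -2, 2, 0], [-1, 0, 0, -1, 0, 0, 2]].
The roots have two lengths (squared-length ratio 2:1); the short ones are alpha_{5}. The associated Dynkin diagram is a chain of 7 nodes with a double edge at one end; the terminal node there is the unique short simple root (B_7), so the type is B_7 (the algebra so(15)).

type B_7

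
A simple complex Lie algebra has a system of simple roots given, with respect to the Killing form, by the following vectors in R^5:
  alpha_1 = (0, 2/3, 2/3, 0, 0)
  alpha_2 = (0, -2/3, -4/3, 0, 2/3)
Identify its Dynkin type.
G_2

Compute the Cartan integers a_ij = 2(alpha_i, alpha_j)/(alpha_j, alpha_j); the resulting 2x2 Cartan matrix is
[[2, -1], [-3, 2]].
The roots have two lengths (squared-length ratio 3:1); the short ones are alpha_{1}. The associated Dynkin diagram is two nodes joined by a triple edge (G_2), so the type is G_2.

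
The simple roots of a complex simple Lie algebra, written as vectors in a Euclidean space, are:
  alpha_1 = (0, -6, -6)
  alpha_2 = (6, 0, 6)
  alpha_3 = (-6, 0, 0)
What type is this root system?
type B_3

Compute the Cartan integers a_ij = 2(alpha_i, alpha_j)/(alpha_j, alpha_j); the resulting 3x3 Cartan matrix is
[[2, -1, 0], [-1, 2, -2], [0, -1, 2]].
The roots have two lengths (squared-length ratio 2:1); the short ones are alpha_{3}. The associated Dynkin diagram is a chain of 3 nodes with a double edge at one end; the terminal node there is the unique short simple root (B_3), so the type is B_3 (the algebra so(7)).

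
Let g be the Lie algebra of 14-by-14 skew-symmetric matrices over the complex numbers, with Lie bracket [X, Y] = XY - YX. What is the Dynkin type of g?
D7

This is so(14) with 14 even, which has dimension 14(14-1)/2 = 91 and rank 14/2 = 7. In the classification of classical Lie algebras, the orthogonal algebra so(2n) in an even number of variables has type D_n; here n = 7, so the Dynkin diagram is a chain of 5 nodes with a fork of two nodes at one end (D_7). Hence the type is D_7.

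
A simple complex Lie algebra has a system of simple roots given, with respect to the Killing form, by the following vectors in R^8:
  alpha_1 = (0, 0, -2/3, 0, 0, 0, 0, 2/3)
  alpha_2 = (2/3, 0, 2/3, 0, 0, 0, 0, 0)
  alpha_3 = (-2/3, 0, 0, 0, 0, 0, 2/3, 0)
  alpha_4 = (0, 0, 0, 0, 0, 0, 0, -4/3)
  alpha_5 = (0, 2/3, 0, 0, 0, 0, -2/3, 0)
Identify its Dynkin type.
Compute the Cartan integers a_ij = 2(alpha_i, alpha_j)/(alpha_j, alpha_j); the resulting 5x5 Cartan matrix is
[[2, -1, 0, -1, 0], [-1, 2, -1, 0, 0], [0, -1, 2, 0, -1], [-2, 0, 0, 2, 0], [0, 0, -1, 0, 2]].
The roots have two lengths (squared-length ratio 2:1); the short ones are alpha_{1,2,3,5}. The associated Dynkin diagram is a chain of 5 nodes with a double edge at one end; the terminal node there is the unique long simple root (C_5), so the type is C_5 (the algebra sp(10)).

type C_5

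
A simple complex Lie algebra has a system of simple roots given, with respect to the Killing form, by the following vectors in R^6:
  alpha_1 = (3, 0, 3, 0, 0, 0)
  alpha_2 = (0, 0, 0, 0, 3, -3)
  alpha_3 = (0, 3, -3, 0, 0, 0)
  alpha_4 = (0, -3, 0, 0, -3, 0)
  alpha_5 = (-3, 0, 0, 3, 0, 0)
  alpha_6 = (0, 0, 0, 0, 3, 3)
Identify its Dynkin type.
Compute the Cartan integers a_ij = 2(alpha_i, alpha_j)/(alpha_j, alpha_j); the resulting 6x6 Cartan matrix is
[[2, 0, -1, 0, -1, 0], [0, 2, 0, -1, 0, 0], [-1, 0, 2, -1, 0, 0], [0, -1, -1, 2, 0, -1], [-1, 0, 0, 0, 2, 0], [0, 0, 0, -1, 0, 2]].
All simple roots have the same length, so the diagram is simply laced. The associated Dynkin diagram is a chain of 4 nodes with a fork of two nodes at one end (D_6), so the type is D_6 (the algebra so(12)).

type D_6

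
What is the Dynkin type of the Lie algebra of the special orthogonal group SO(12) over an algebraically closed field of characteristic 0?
This is so(12) with 12 even, which has dimension 12(12-1)/2 = 66 and rank 12/2 = 6. In the classification of classical Lie algebras, the orthogonal algebra so(2n) in an even number of variables has type D_n; here n = 6, so the Dynkin diagram is a chain of 4 nodes with a fork of two nodes at one end (D_6). Hence the type is D_6.

D_6 (so(12))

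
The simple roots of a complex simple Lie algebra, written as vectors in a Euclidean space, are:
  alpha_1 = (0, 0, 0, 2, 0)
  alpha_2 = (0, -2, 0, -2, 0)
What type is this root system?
Compute the Cartan integers a_ij = 2(alpha_i, alpha_j)/(alpha_j, alpha_j); the resulting 2x2 Cartan matrix is
[[2, -1], [-2, 2]].
The roots have two lengths (squared-length ratio 2:1); the short ones are alpha_{1}. The associated Dynkin diagram is a chain of 2 nodes with a double edge at one end; the terminal node there is the unique short simple root (B_2), so the type is B_2 (the algebra so(5)).

type B_2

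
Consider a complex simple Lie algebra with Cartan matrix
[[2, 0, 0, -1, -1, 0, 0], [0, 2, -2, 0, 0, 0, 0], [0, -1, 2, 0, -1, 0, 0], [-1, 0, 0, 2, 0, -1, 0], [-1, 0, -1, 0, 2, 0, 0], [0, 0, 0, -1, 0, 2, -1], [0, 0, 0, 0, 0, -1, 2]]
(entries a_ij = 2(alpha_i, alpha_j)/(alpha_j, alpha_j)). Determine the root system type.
The matrix has rank 7 with 2's on the diagonal. Reading the off-diagonal entries as Dynkin edges (a single edge where a_ij = a_ji = -1; a double or triple edge where a_ij * a_ji = 2 or 3), the diagram is a chain of 7 nodes with a double edge at one end; the terminal node there is the unique long simple root (C_7). One simple-root ordering that puts it in standard form is (alpha_7, alpha_6, alpha_4, alpha_1, alpha_5, alpha_3, alpha_2). So the algebra is type C_7, i.e. sp(14).

C_7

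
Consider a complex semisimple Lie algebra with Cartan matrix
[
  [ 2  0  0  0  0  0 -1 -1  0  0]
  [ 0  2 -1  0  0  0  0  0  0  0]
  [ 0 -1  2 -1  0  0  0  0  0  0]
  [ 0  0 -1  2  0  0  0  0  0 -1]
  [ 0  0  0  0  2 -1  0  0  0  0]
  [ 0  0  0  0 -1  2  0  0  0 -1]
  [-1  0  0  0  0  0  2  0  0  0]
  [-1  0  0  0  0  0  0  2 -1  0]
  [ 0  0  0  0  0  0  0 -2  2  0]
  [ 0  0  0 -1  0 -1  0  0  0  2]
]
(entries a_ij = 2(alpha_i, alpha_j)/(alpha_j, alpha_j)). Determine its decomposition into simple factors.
type A_6 + type C_4

The diagram associated to this matrix has two connected components: the simple roots {alpha_2, alpha_3, alpha_4, alpha_5, alpha_6, alpha_10} form a chain of 6 nodes with single edges (A_6), and {alpha_1, alpha_7, alpha_8, alpha_9} form a chain of 4 nodes with a double edge at one end; the terminal node there is the unique long simple root (C_4). A semisimple Lie algebra decomposes uniquely as the direct sum of simple ideals, one per connected component of its Dynkin diagram, so g ≅ A_6 ⊕ C_4 (dimension 48 + 36 = 84).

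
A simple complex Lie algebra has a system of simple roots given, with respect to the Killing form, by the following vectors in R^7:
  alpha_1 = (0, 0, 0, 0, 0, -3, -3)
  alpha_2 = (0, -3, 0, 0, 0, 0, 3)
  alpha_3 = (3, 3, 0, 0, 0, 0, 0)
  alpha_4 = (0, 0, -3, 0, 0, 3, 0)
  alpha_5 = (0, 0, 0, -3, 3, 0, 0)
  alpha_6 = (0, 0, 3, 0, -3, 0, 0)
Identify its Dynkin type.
Compute the Cartan integers a_ij = 2(alpha_i, alpha_j)/(alpha_j, alpha_j); the resulting 6x6 Cartan matrix is
[[2, -1, 0, -1, 0, 0], [-1, 2, -1, 0, 0, 0], [0, -1, 2, 0, 0, 0], [-1, 0, 0, 2, 0, -1], [0, 0, 0, 0, 2, -1], [0, 0, 0, -1, -1, 2]].
All simple roots have the same length, so the diagram is simply laced. The associated Dynkin diagram is a chain of 6 nodes with single edges (A_6), so the type is A_6 (the algebra sl(7)).

type A_6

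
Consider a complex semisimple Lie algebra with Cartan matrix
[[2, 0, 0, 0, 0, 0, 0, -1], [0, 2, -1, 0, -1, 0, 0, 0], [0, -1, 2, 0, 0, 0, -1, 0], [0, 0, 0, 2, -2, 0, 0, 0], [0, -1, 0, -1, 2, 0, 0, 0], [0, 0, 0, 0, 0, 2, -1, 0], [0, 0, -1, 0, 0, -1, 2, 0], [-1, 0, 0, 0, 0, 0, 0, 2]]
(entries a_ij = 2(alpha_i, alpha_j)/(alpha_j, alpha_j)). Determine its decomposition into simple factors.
The diagram associated to this matrix has two connected components: the simple roots {alpha_1, alpha_8} form a chain of 2 nodes with single edges (A_2), and {alpha_2, alpha_3, alpha_4, alpha_5, alpha_6, alpha_7} form a chain of 6 nodes with a double edge at one end; the terminal node there is the unique long simple root (C_6). A semisimple Lie algebra decomposes uniquely as the direct sum of simple ideals, one per connected component of its Dynkin diagram, so g ≅ A_2 ⊕ C_6 (dimension 8 + 78 = 86).

A_2 + C_6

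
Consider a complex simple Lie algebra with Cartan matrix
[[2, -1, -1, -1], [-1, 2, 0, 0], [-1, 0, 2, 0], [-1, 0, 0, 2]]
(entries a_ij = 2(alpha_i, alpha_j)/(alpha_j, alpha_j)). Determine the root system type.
D4

The matrix has rank 4 with 2's on the diagonal. Reading the off-diagonal entries as Dynkin edges (a single edge where a_ij = a_ji = -1; a double or triple edge where a_ij * a_ji = 2 or 3), the diagram is a chain of 2 nodes with a fork of two nodes at one end (D_4). One simple-root ordering that puts it in standard form is (alpha_3, alpha_1, alpha_4, alpha_2). So the algebra is type D_4, i.e. so(8).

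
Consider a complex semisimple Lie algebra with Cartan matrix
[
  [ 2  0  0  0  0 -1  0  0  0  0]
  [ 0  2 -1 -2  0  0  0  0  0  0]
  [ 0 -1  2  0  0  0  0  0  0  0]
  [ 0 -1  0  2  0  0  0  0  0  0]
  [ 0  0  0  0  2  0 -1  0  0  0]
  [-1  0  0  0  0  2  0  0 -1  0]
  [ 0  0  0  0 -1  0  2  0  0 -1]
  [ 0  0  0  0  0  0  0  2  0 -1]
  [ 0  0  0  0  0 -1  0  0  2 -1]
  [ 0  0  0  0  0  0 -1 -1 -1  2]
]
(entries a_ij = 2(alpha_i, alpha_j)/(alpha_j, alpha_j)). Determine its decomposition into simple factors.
B_3 (so(7)) ⊕ E_7

The diagram associated to this matrix has two connected components: the simple roots {alpha_2, alpha_3, alpha_4} form a chain of 3 nodes with a double edge at one end; the terminal node there is the unique short simple root (B_3), and {alpha_1, alpha_5, alpha_6, alpha_7, alpha_8, alpha_9, alpha_10} form a chain of 6 nodes with one extra node attached to the third node from one end (E_7). A semisimple Lie algebra decomposes uniquely as the direct sum of simple ideals, one per connected component of its Dynkin diagram, so g ≅ B_3 ⊕ E_7 (dimension 21 + 133 = 154).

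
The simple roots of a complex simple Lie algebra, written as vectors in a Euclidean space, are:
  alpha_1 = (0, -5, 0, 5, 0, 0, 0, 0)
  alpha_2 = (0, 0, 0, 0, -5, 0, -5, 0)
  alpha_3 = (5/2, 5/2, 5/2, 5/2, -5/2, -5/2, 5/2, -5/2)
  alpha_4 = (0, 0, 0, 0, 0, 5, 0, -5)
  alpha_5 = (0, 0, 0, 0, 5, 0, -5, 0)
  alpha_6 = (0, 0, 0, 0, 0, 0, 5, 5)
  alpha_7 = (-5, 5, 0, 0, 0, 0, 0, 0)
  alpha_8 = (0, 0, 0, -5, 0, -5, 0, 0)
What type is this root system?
type E_8

Compute the Cartan integers a_ij = 2(alpha_i, alpha_j)/(alpha_j, alpha_j); the resulting 8x8 Cartan matrix is
[[2, 0, 0, 0, 0, 0, -1, -1], [0, 2, 0, 0, 0, -1, 0, 0], [0, 0, 2, 0, -1, 0, 0, 0], [0, 0, 0, 2, 0, -1, 0, -1], [0, 0, -1, 0, 2, -1, 0, 0], [0, -1, 0, -1, -1, 2, 0, 0], [-1, 0, 0, 0, 0, 0, 2, 0], [-1, 0, 0, -1, 0, 0, 0, 2]].
All simple roots have the same length, so the diagram is simply laced. The associated Dynkin diagram is a chain of 7 nodes with one extra node attached to the third node from one end (E_8), so the type is E_8.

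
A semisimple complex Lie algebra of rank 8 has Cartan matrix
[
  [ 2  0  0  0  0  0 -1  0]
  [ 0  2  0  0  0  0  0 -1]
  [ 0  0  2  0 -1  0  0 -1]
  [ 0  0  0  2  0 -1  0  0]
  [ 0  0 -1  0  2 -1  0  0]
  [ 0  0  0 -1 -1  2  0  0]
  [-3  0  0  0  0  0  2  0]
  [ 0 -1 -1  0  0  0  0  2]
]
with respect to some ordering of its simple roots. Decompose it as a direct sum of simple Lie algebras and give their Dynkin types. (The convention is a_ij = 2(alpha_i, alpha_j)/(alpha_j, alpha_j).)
The diagram associated to this matrix has two connected components: the simple roots {alpha_2, alpha_3, alpha_4, alpha_5, alpha_6, alpha_8} form a chain of 6 nodes with single edges (A_6), and {alpha_1, alpha_7} form two nodes joined by a triple edge (G_2). A semisimple Lie algebra decomposes uniquely as the direct sum of simple ideals, one per connected component of its Dynkin diagram, so g ≅ A_6 ⊕ G_2 (dimension 48 + 14 = 62).

A6 ⊕ G2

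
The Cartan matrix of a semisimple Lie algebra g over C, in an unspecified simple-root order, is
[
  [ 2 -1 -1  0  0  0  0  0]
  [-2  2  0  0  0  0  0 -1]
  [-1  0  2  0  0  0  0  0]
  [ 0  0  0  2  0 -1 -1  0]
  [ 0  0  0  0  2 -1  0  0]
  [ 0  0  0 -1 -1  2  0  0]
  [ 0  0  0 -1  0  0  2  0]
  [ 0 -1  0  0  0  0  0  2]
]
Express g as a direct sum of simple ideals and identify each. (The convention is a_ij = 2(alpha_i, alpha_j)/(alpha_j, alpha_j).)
A_4 (sl(5)) ⊕ F_4

The diagram associated to this matrix has two connected components: the simple roots {alpha_4, alpha_5, alpha_6, alpha_7} form a chain of 4 nodes with single edges (A_4), and {alpha_1, alpha_2, alpha_3, alpha_8} form a chain of 4 nodes with a double edge between the middle two (F_4). A semisimple Lie algebra decomposes uniquely as the direct sum of simple ideals, one per connected component of its Dynkin diagram, so g ≅ A_4 ⊕ F_4 (dimension 24 + 52 = 76).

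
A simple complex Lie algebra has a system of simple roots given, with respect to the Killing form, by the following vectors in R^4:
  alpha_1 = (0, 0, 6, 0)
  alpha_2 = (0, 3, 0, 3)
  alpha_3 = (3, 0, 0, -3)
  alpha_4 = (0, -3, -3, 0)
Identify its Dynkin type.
Compute the Cartan integers a_ij = 2(alpha_i, alpha_j)/(alpha_j, alpha_j); the resulting 4x4 Cartan matrix is
[[2, 0, 0, -2], [0, 2, -1, -1], [0, -1, 2, 0], [-1, -1, 0, 2]].
The roots have two lengths (squared-length ratio 2:1); the short ones are alpha_{2,3,4}. The associated Dynkin diagram is a chain of 4 nodes with a double edge at one end; the terminal node there is the unique long simple root (C_4), so the type is C_4 (the algebra sp(8)).

C_4 (sp(8))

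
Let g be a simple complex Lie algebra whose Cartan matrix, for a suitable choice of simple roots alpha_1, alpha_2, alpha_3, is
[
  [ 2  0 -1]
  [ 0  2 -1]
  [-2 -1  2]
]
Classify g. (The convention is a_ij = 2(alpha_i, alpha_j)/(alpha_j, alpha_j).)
B_3

The matrix has rank 3 with 2's on the diagonal. Reading the off-diagonal entries as Dynkin edges (a single edge where a_ij = a_ji = -1; a double or triple edge where a_ij * a_ji = 2 or 3), the diagram is a chain of 3 nodes with a double edge at one end; the terminal node there is the unique short simple root (B_3). One simple-root ordering that puts it in standard form is (alpha_2, alpha_3, alpha_1). So the algebra is type B_3, i.e. so(7).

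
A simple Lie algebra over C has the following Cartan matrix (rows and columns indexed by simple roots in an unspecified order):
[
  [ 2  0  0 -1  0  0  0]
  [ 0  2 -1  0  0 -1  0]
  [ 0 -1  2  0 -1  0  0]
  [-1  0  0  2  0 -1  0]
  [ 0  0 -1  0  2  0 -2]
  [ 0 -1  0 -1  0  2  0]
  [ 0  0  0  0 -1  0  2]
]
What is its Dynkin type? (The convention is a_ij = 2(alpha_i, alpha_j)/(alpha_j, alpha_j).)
B_7

The matrix has rank 7 with 2's on the diagonal. Reading the off-diagonal entries as Dynkin edges (a single edge where a_ij = a_ji = -1; a double or triple edge where a_ij * a_ji = 2 or 3), the diagram is a chain of 7 nodes with a double edge at one end; the terminal node there is the unique short simple root (B_7). One simple-root ordering that puts it in standard form is (alpha_1, alpha_4, alpha_6, alpha_2, alpha_3, alpha_5, alpha_7). So the algebra is type B_7, i.e. so(15).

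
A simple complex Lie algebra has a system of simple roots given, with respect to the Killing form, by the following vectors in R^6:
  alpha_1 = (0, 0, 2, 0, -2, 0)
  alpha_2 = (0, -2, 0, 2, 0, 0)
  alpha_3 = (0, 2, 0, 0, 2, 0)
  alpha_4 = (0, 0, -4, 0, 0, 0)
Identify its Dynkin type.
type C_4

Compute the Cartan integers a_ij = 2(alpha_i, alpha_j)/(alpha_j, alpha_j); the resulting 4x4 Cartan matrix is
[[2, 0, -1, -1], [0, 2, -1, 0], [-1, -1, 2, 0], [-2, 0, 0, 2]].
The roots have two lengths (squared-length ratio 2:1); the short ones are alpha_{1,2,3}. The associated Dynkin diagram is a chain of 4 nodes with a double edge at one end; the terminal node there is the unique long simple root (C_4), so the type is C_4 (the algebra sp(8)).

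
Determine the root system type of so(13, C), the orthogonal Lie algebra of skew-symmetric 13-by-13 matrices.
This is so(13) with 13 odd, which has dimension 13(13-1)/2 = 78 and rank (13-1)/2 = 6. In the classification of classical Lie algebras, the orthogonal algebra so(2n+1) in an odd number of variables has type B_n; here n = 6, so the Dynkin diagram is a chain of 6 nodes with a double edge at one end; the terminal node there is the unique short simple root (B_6). Hence the type is B_6.

B_6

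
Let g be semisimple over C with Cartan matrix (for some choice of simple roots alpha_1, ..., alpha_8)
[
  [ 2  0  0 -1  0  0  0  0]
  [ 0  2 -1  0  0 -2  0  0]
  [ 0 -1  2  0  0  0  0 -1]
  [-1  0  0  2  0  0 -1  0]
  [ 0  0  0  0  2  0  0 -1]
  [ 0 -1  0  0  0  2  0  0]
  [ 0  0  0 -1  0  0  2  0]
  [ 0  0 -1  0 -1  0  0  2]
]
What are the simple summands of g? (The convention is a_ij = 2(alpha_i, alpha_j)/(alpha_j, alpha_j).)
A_3 ⊕ B_5

The diagram associated to this matrix has two connected components: the simple roots {alpha_1, alpha_4, alpha_7} form a chain of 3 nodes with single edges (A_3), and {alpha_2, alpha_3, alpha_5, alpha_6, alpha_8} form a chain of 5 nodes with a double edge at one end; the terminal node there is the unique short simple root (B_5). A semisimple Lie algebra decomposes uniquely as the direct sum of simple ideals, one per connected component of its Dynkin diagram, so g ≅ A_3 ⊕ B_5 (dimension 15 + 55 = 70).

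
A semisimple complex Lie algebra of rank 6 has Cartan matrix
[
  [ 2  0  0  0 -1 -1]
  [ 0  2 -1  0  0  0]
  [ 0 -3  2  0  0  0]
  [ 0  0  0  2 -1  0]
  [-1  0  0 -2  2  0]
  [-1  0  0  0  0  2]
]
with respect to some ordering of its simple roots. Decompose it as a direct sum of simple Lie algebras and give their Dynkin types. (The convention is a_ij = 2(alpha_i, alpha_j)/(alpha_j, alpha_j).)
The diagram associated to this matrix has two connected components: the simple roots {alpha_1, alpha_4, alpha_5, alpha_6} form a chain of 4 nodes with a double edge at one end; the terminal node there is the unique short simple root (B_4), and {alpha_2, alpha_3} form two nodes joined by a triple edge (G_2). A semisimple Lie algebra decomposes uniquely as the direct sum of simple ideals, one per connected component of its Dynkin diagram, so g ≅ B_4 ⊕ G_2 (dimension 36 + 14 = 50).

B_4 ⊕ G_2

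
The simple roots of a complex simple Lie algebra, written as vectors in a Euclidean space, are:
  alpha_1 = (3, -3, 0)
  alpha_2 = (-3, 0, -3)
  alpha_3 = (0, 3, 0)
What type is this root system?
Compute the Cartan integers a_ij = 2(alpha_i, alpha_j)/(alpha_j, alpha_j); the resulting 3x3 Cartan matrix is
[[2, -1, -2], [-1, 2, 0], [-1, 0, 2]].
The roots have two lengths (squared-length ratio 2:1); the short ones are alpha_{3}. The associated Dynkin diagram is a chain of 3 nodes with a double edge at one end; the terminal node there is the unique short simple root (B_3), so the type is B_3 (the algebra so(7)).

B3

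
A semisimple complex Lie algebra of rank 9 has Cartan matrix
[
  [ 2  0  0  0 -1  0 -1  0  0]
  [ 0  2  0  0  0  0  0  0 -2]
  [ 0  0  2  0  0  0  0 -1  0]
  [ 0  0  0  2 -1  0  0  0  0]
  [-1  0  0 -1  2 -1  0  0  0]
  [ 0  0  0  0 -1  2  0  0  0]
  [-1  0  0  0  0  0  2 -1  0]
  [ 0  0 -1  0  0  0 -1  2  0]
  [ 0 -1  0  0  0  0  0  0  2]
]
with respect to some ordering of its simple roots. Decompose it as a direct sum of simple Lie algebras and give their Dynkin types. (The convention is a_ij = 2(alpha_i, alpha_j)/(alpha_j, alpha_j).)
The diagram associated to this matrix has two connected components: the simple roots {alpha_2, alpha_9} form a chain of 2 nodes with a double edge at one end; the terminal node there is the unique short simple root (B_2), and {alpha_1, alpha_3, alpha_4, alpha_5, alpha_6, alpha_7, alpha_8} form a chain of 5 nodes with a fork of two nodes at one end (D_7). A semisimple Lie algebra decomposes uniquely as the direct sum of simple ideals, one per connected component of its Dynkin diagram, so g ≅ B_2 ⊕ D_7 (dimension 10 + 91 = 101).

B_2 (so(5)) ⊕ D_7 (so(14))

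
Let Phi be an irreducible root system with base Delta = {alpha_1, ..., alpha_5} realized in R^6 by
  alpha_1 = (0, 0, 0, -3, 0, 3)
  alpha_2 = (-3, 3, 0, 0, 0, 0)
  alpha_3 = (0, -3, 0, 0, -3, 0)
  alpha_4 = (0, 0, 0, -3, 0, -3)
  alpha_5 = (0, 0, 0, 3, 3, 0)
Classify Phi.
D5

Compute the Cartan integers a_ij = 2(alpha_i, alpha_j)/(alpha_j, alpha_j); the resulting 5x5 Cartan matrix is
[[2, 0, 0, 0, -1], [0, 2, -1, 0, 0], [0, -1, 2, 0, -1], [0, 0, 0, 2, -1], [-1, 0, -1, -1, 2]].
All simple roots have the same length, so the diagram is simply laced. The associated Dynkin diagram is a chain of 3 nodes with a fork of two nodes at one end (D_5), so the type is D_5 (the algebra so(10)).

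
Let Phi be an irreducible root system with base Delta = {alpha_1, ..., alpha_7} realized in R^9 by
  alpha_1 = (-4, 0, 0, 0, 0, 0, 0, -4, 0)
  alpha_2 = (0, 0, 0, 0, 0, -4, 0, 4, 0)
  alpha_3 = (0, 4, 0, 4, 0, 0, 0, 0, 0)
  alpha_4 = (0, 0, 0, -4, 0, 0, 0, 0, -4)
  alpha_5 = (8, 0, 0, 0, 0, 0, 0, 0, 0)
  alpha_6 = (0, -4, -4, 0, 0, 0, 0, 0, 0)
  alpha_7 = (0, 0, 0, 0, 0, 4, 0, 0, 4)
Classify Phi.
C_7 (sp(14))

Compute the Cartan integers a_ij = 2(alpha_i, alpha_j)/(alpha_j, alpha_j); the resulting 7x7 Cartan matrix is
[[2, -1, 0, 0, -1, 0, 0], [-1, 2, 0, 0, 0, 0, -1], [0, 0, 2, -1, 0, -1, 0], [0, 0, -1, 2, 0, 0, -1], [-2, 0, 0, 0, 2, 0, 0], [0, 0, -1, 0, 0, 2, 0], [0, -1, 0, -1, 0, 0, 2]].
The roots have two lengths (squared-length ratio 2:1); the short ones are alpha_{1,2,3,4,6,7}. The associated Dynkin diagram is a chain of 7 nodes with a double edge at one end; the terminal node there is the unique long simple root (C_7), so the type is C_7 (the algebra sp(14)).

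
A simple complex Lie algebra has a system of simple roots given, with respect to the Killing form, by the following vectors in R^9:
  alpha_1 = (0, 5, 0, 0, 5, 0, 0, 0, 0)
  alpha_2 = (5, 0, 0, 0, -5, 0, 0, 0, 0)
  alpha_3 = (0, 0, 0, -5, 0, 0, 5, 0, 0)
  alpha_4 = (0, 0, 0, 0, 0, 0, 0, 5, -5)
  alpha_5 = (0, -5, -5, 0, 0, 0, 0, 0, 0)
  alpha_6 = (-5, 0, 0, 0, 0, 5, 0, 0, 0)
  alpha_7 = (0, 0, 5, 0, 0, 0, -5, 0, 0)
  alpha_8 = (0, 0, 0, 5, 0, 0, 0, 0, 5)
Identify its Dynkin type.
type A_8

Compute the Cartan integers a_ij = 2(alpha_i, alpha_j)/(alpha_j, alpha_j); the resulting 8x8 Cartan matrix is
[[2, -1, 0, 0, -1, 0, 0, 0], [-1, 2, 0, 0, 0, -1, 0, 0], [0, 0, 2, 0, 0, 0, -1, -1], [0, 0, 0, 2, 0, 0, 0, -1], [-1, 0, 0, 0, 2, 0, -1, 0], [0, -1, 0, 0, 0, 2, 0, 0], [0, 0, -1, 0, -1, 0, 2, 0], [0, 0, -1, -1, 0, 0, 0, 2]].
All simple roots have the same length, so the diagram is simply laced. The associated Dynkin diagram is a chain of 8 nodes with single edges (A_8), so the type is A_8 (the algebra sl(9)).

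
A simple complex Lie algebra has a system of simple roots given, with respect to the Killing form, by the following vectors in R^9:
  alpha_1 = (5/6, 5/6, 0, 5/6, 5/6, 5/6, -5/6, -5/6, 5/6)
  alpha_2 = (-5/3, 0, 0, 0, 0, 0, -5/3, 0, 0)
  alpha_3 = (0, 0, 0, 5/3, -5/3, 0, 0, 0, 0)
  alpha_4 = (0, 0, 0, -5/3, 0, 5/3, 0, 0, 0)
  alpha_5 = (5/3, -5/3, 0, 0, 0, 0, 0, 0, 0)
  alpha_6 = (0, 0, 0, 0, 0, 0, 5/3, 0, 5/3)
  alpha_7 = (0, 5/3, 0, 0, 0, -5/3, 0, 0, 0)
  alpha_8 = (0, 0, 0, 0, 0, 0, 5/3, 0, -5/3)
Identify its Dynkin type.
Compute the Cartan integers a_ij = 2(alpha_i, alpha_j)/(alpha_j, alpha_j); the resulting 8x8 Cartan matrix is
[[2, 0, 0, 0, 0, 0, 0, -1], [0, 2, 0, 0, -1, -1, 0, -1], [0, 0, 2, -1, 0, 0, 0, 0], [0, 0, -1, 2, 0, 0, -1, 0], [0, -1, 0, 0, 2, 0, -1, 0], [0, -1, 0, 0, 0, 2, 0, 0], [0, 0, 0, -1, -1, 0, 2, 0], [-1, -1, 0, 0, 0, 0, 0, 2]].
All simple roots have the same length, so the diagram is simply laced. The associated Dynkin diagram is a chain of 7 nodes with one extra node attached to the third node from one end (E_8), so the type is E_8.

E8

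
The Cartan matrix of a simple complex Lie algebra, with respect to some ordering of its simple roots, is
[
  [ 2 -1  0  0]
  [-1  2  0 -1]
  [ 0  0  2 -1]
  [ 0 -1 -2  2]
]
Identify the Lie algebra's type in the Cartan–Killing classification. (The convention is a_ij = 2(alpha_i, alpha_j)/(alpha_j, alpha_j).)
type B_4

The matrix has rank 4 with 2's on the diagonal. Reading the off-diagonal entries as Dynkin edges (a single edge where a_ij = a_ji = -1; a double or triple edge where a_ij * a_ji = 2 or 3), the diagram is a chain of 4 nodes with a double edge at one end; the terminal node there is the unique short simple root (B_4). One simple-root ordering that puts it in standard form is (alpha_1, alpha_2, alpha_4, alpha_3). So the algebra is type B_4, i.e. so(9).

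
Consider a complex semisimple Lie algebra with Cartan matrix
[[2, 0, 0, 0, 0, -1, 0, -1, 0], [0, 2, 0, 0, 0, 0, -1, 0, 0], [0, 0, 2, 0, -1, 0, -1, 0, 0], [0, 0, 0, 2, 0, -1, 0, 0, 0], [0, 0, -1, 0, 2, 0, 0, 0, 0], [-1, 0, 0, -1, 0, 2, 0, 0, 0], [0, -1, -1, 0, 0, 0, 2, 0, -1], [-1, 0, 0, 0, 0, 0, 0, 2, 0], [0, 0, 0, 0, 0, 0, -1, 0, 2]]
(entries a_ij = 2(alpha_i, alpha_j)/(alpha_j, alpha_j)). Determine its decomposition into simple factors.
A_4 (sl(5)) ⊕ D_5 (so(10))

The diagram associated to this matrix has two connected components: the simple roots {alpha_1, alpha_4, alpha_6, alpha_8} form a chain of 4 nodes with single edges (A_4), and {alpha_2, alpha_3, alpha_5, alpha_7, alpha_9} form a chain of 3 nodes with a fork of two nodes at one end (D_5). A semisimple Lie algebra decomposes uniquely as the direct sum of simple ideals, one per connected component of its Dynkin diagram, so g ≅ A_4 ⊕ D_5 (dimension 24 + 45 = 69).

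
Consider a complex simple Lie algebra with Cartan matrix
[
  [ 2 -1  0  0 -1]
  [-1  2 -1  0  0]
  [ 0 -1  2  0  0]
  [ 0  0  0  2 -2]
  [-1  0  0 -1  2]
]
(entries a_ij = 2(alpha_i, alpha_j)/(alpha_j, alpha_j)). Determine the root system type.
type C_5

The matrix has rank 5 with 2's on the diagonal. Reading the off-diagonal entries as Dynkin edges (a single edge where a_ij = a_ji = -1; a double or triple edge where a_ij * a_ji = 2 or 3), the diagram is a chain of 5 nodes with a double edge at one end; the terminal node there is the unique long simple root (C_5). One simple-root ordering that puts it in standard form is (alpha_3, alpha_2, alpha_1, alpha_5, alpha_4). So the algebra is type C_5, i.e. sp(10).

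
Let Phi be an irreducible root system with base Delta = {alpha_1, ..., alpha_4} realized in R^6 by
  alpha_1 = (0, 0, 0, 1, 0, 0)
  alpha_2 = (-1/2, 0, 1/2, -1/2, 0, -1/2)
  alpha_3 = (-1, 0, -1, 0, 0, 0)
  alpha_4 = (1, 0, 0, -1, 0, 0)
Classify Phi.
F_4

Compute the Cartan integers a_ij = 2(alpha_i, alpha_j)/(alpha_j, alpha_j); the resulting 4x4 Cartan matrix is
[[2, -1, 0, -1], [-1, 2, 0, 0], [0, 0, 2, -1], [-2, 0, -1, 2]].
The roots have two lengths (squared-length ratio 2:1); the short ones are alpha_{1,2}. The associated Dynkin diagram is a chain of 4 nodes with a double edge between the middle two (F_4), so the type is F_4.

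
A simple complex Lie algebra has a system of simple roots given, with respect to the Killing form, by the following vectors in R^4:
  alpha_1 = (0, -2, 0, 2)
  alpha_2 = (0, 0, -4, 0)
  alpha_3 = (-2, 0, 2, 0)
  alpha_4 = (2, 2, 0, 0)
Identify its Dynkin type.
type C_4

Compute the Cartan integers a_ij = 2(alpha_i, alpha_j)/(alpha_j, alpha_j); the resulting 4x4 Cartan matrix is
[[2, 0, 0, -1], [0, 2, -2, 0], [0, -1, 2, -1], [-1, 0, -1, 2]].
The roots have two lengths (squared-length ratio 2:1); the short ones are alpha_{1,3,4}. The associated Dynkin diagram is a chain of 4 nodes with a double edge at one end; the terminal node there is the unique long simple root (C_4), so the type is C_4 (the algebra sp(8)).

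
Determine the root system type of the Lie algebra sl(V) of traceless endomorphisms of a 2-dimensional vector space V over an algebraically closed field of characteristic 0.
This is sl(2), which has dimension 2^2 - 1 = 3 and rank 2 - 1 = 1 (a Cartan subalgebra is the diagonal traceless matrices). In the classification of classical Lie algebras, the special linear algebra sl(n+1) has type A_n; here n = 1, so the Dynkin diagram is a chain of 1 nodes with single edges (A_1). Hence the type is A_1.

A_1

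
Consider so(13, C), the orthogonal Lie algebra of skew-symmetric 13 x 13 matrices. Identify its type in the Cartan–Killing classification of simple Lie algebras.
This is so(13) with 13 odd, which has dimension 13(13-1)/2 = 78 and rank (13-1)/2 = 6. In the classification of classical Lie algebras, the orthogonal algebra so(2n+1) in an odd number of variables has type B_n; here n = 6, so the Dynkin diagram is a chain of 6 nodes with a double edge at one end; the terminal node there is the unique short simple root (B_6). Hence the type is B_6.

B6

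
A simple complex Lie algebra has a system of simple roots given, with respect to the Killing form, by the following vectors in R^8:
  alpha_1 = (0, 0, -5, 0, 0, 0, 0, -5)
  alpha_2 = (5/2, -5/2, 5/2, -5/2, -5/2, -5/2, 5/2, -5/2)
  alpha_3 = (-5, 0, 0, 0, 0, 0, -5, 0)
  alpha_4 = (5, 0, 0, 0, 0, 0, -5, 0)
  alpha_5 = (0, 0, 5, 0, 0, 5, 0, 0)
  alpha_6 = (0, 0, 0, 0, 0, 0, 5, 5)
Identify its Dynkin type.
Compute the Cartan integers a_ij = 2(alpha_i, alpha_j)/(alpha_j, alpha_j); the resulting 6x6 Cartan matrix is
[[2, 0, 0, 0, -1, -1], [0, 2, -1, 0, 0, 0], [0, -1, 2, 0, 0, -1], [0, 0, 0, 2, 0, -1], [-1, 0, 0, 0, 2, 0], [-1, 0, -1, -1, 0, 2]].
All simple roots have the same length, so the diagram is simply laced. The associated Dynkin diagram is a chain of 5 nodes with one extra node attached to the third node from one end (E_6), so the type is E_6.

type E_6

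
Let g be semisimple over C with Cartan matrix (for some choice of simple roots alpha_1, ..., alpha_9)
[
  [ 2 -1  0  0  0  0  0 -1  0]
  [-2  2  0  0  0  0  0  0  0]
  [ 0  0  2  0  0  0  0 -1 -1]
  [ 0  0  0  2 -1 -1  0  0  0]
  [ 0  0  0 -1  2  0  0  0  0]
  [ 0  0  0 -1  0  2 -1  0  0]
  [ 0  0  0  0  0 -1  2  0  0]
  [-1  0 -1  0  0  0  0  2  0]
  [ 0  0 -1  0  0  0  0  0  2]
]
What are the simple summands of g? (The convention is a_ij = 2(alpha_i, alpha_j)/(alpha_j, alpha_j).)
A_4 (sl(5)) ⊕ C_5 (sp(10))

The diagram associated to this matrix has two connected components: the simple roots {alpha_4, alpha_5, alpha_6, alpha_7} form a chain of 4 nodes with single edges (A_4), and {alpha_1, alpha_2, alpha_3, alpha_8, alpha_9} form a chain of 5 nodes with a double edge at one end; the terminal node there is the unique long simple root (C_5). A semisimple Lie algebra decomposes uniquely as the direct sum of simple ideals, one per connected component of its Dynkin diagram, so g ≅ A_4 ⊕ C_5 (dimension 24 + 55 = 79).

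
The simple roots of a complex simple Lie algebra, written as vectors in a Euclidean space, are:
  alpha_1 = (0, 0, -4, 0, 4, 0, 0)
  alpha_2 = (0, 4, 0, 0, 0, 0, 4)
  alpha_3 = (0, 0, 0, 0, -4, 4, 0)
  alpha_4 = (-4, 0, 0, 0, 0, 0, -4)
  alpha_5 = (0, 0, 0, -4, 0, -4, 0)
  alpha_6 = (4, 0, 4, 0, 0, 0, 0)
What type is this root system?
Compute the Cartan integers a_ij = 2(alpha_i, alpha_j)/(alpha_j, alpha_j); the resulting 6x6 Cartan matrix is
[[2, 0, -1, 0, 0, -1], [0, 2, 0, -1, 0, 0], [-1, 0, 2, 0, -1, 0], [0, -1, 0, 2, 0, -1], [0, 0, -1, 0, 2, 0], [-1, 0, 0, -1, 0, 2]].
All simple roots have the same length, so the diagram is simply laced. The associated Dynkin diagram is a chain of 6 nodes with single edges (A_6), so the type is A_6 (the algebra sl(7)).

A_6 (sl(7))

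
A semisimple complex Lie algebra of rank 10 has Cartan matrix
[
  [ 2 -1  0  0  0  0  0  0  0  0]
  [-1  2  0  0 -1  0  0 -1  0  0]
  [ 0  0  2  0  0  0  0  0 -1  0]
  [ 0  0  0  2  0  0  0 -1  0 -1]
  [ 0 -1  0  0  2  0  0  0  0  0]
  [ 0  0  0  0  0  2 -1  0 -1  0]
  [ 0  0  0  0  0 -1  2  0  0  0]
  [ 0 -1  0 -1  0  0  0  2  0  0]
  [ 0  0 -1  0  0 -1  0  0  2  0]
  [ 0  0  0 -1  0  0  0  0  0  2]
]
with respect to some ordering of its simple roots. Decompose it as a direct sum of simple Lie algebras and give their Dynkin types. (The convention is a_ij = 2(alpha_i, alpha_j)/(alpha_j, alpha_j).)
A4 + D6

The diagram associated to this matrix has two connected components: the simple roots {alpha_3, alpha_6, alpha_7, alpha_9} form a chain of 4 nodes with single edges (A_4), and {alpha_1, alpha_2, alpha_4, alpha_5, alpha_8, alpha_10} form a chain of 4 nodes with a fork of two nodes at one end (D_6). A semisimple Lie algebra decomposes uniquely as the direct sum of simple ideals, one per connected component of its Dynkin diagram, so g ≅ A_4 ⊕ D_6 (dimension 24 + 66 = 90).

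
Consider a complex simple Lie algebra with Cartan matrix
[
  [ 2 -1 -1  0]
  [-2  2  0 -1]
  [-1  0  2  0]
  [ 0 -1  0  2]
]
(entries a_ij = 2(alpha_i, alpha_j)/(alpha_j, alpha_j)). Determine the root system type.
F4

The matrix has rank 4 with 2's on the diagonal. Reading the off-diagonal entries as Dynkin edges (a single edge where a_ij = a_ji = -1; a double or triple edge where a_ij * a_ji = 2 or 3), the diagram is a chain of 4 nodes with a double edge between the middle two (F_4). One simple-root ordering that puts it in standard form is (alpha_4, alpha_2, alpha_1, alpha_3). So the algebra is type F_4.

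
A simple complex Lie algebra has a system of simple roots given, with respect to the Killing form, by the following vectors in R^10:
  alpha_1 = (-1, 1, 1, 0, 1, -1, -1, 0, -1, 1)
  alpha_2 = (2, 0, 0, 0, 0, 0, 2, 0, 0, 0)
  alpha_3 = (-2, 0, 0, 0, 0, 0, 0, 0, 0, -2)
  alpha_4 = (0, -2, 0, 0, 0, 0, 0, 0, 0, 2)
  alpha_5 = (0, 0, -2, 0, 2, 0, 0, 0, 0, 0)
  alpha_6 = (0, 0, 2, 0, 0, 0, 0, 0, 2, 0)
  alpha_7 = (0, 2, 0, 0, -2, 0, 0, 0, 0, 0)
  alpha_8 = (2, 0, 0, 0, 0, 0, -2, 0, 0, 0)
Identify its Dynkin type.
Compute the Cartan integers a_ij = 2(alpha_i, alpha_j)/(alpha_j, alpha_j); the resulting 8x8 Cartan matrix is
[[2, -1, 0, 0, 0, 0, 0, 0], [-1, 2, -1, 0, 0, 0, 0, 0], [0, -1, 2, -1, 0, 0, 0, -1], [0, 0, -1, 2, 0, 0, -1, 0], [0, 0, 0, 0, 2, -1, -1, 0], [0, 0, 0, 0, -1, 2, 0, 0], [0, 0, 0, -1, -1, 0, 2, 0], [0, 0, -1, 0, 0, 0, 0, 2]].
All simple roots have the same length, so the diagram is simply laced. The associated Dynkin diagram is a chain of 7 nodes with one extra node attached to the third node from one end (E_8), so the type is E_8.

E_8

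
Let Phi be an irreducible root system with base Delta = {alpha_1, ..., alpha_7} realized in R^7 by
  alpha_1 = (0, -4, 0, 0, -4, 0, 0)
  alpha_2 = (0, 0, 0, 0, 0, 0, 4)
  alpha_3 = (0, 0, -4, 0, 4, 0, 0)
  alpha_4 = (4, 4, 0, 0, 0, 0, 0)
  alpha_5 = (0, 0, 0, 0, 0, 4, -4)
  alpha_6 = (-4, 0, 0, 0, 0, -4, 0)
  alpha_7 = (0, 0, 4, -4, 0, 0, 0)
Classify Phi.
B_7

Compute the Cartan integers a_ij = 2(alpha_i, alpha_j)/(alpha_j, alpha_j); the resulting 7x7 Cartan matrix is
[[2, 0, -1, -1, 0, 0, 0], [0, 2, 0, 0, -1, 0, 0], [-1, 0, 2, 0, 0, 0, -1], [-1, 0, 0, 2, 0, -1, 0], [0, -2, 0, 0, 2, -1, 0], [0, 0, 0, -1, -1, 2, 0], [0, 0, -1, 0, 0, 0, 2]].
The roots have two lengths (squared-length ratio 2:1); the short ones are alpha_{2}. The associated Dynkin diagram is a chain of 7 nodes with a double edge at one end; the terminal node there is the unique short simple root (B_7), so the type is B_7 (the algebra so(15)).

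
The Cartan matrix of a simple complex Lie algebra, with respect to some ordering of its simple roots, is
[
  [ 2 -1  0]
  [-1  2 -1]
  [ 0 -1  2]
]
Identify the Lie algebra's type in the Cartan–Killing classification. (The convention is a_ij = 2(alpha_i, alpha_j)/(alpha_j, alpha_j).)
A3

The matrix has rank 3 with 2's on the diagonal. Reading the off-diagonal entries as Dynkin edges (a single edge where a_ij = a_ji = -1; a double or triple edge where a_ij * a_ji = 2 or 3), the diagram is a chain of 3 nodes with single edges (A_3). One simple-root ordering that puts it in standard form is (alpha_3, alpha_2, alpha_1). So the algebra is type A_3, i.e. sl(4).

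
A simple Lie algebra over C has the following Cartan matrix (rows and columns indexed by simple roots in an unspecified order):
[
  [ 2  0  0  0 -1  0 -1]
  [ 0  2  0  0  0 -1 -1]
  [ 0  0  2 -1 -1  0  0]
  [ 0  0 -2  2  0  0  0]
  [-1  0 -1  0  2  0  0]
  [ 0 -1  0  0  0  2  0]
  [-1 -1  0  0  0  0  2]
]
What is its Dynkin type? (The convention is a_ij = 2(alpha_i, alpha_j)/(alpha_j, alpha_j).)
type C_7

The matrix has rank 7 with 2's on the diagonal. Reading the off-diagonal entries as Dynkin edges (a single edge where a_ij = a_ji = -1; a double or triple edge where a_ij * a_ji = 2 or 3), the diagram is a chain of 7 nodes with a double edge at one end; the terminal node there is the unique long simple root (C_7). One simple-root ordering that puts it in standard form is (alpha_6, alpha_2, alpha_7, alpha_1, alpha_5, alpha_3, alpha_4). So the algebra is type C_7, i.e. sp(14).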